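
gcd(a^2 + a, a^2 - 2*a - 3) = a + 1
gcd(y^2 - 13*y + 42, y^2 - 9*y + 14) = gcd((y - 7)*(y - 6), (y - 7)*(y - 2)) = y - 7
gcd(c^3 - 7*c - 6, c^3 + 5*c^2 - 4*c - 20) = c + 2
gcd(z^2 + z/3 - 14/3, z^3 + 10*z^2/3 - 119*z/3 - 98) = z + 7/3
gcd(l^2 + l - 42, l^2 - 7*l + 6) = l - 6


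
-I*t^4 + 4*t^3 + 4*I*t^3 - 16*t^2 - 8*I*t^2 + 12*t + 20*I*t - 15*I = (t - 3)*(t - I)*(t + 5*I)*(-I*t + I)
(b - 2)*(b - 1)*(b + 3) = b^3 - 7*b + 6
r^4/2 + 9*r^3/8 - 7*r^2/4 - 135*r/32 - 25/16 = (r/2 + 1/4)*(r - 2)*(r + 5/4)*(r + 5/2)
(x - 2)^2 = x^2 - 4*x + 4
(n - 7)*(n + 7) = n^2 - 49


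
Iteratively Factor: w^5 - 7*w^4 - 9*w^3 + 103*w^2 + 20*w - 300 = (w - 5)*(w^4 - 2*w^3 - 19*w^2 + 8*w + 60) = (w - 5)*(w + 2)*(w^3 - 4*w^2 - 11*w + 30) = (w - 5)*(w - 2)*(w + 2)*(w^2 - 2*w - 15) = (w - 5)*(w - 2)*(w + 2)*(w + 3)*(w - 5)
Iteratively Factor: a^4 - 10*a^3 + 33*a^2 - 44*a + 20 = (a - 5)*(a^3 - 5*a^2 + 8*a - 4) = (a - 5)*(a - 2)*(a^2 - 3*a + 2) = (a - 5)*(a - 2)*(a - 1)*(a - 2)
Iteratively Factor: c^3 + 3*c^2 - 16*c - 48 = (c + 3)*(c^2 - 16) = (c - 4)*(c + 3)*(c + 4)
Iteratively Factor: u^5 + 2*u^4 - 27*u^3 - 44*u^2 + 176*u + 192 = (u - 4)*(u^4 + 6*u^3 - 3*u^2 - 56*u - 48) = (u - 4)*(u + 4)*(u^3 + 2*u^2 - 11*u - 12) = (u - 4)*(u - 3)*(u + 4)*(u^2 + 5*u + 4) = (u - 4)*(u - 3)*(u + 4)^2*(u + 1)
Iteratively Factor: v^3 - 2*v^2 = (v)*(v^2 - 2*v) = v^2*(v - 2)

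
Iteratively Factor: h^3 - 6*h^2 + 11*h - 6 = (h - 2)*(h^2 - 4*h + 3) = (h - 3)*(h - 2)*(h - 1)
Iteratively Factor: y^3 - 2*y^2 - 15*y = (y)*(y^2 - 2*y - 15) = y*(y - 5)*(y + 3)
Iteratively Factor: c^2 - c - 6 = (c + 2)*(c - 3)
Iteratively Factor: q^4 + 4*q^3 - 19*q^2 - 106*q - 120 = (q + 3)*(q^3 + q^2 - 22*q - 40) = (q - 5)*(q + 3)*(q^2 + 6*q + 8) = (q - 5)*(q + 3)*(q + 4)*(q + 2)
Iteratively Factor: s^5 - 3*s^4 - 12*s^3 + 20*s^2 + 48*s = (s - 4)*(s^4 + s^3 - 8*s^2 - 12*s) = s*(s - 4)*(s^3 + s^2 - 8*s - 12) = s*(s - 4)*(s + 2)*(s^2 - s - 6) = s*(s - 4)*(s - 3)*(s + 2)*(s + 2)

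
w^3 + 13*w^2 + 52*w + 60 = (w + 2)*(w + 5)*(w + 6)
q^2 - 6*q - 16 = (q - 8)*(q + 2)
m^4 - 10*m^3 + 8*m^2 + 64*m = m*(m - 8)*(m - 4)*(m + 2)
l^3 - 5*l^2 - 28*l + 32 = (l - 8)*(l - 1)*(l + 4)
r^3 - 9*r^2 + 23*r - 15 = (r - 5)*(r - 3)*(r - 1)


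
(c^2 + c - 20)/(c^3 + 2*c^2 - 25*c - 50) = (c - 4)/(c^2 - 3*c - 10)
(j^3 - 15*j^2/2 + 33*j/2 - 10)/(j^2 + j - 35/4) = 2*(j^2 - 5*j + 4)/(2*j + 7)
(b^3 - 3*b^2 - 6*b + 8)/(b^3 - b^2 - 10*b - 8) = (b - 1)/(b + 1)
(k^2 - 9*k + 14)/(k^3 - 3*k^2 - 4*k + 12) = (k - 7)/(k^2 - k - 6)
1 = 1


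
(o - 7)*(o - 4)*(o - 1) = o^3 - 12*o^2 + 39*o - 28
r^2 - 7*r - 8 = (r - 8)*(r + 1)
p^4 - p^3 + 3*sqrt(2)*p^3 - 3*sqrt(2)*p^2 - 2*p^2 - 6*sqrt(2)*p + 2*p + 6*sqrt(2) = (p - 1)*(p - sqrt(2))*(p + sqrt(2))*(p + 3*sqrt(2))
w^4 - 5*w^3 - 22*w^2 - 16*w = w*(w - 8)*(w + 1)*(w + 2)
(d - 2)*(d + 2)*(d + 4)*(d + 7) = d^4 + 11*d^3 + 24*d^2 - 44*d - 112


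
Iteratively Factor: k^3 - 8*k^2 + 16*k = (k)*(k^2 - 8*k + 16) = k*(k - 4)*(k - 4)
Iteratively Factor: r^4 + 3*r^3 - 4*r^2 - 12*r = (r + 3)*(r^3 - 4*r) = (r - 2)*(r + 3)*(r^2 + 2*r) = r*(r - 2)*(r + 3)*(r + 2)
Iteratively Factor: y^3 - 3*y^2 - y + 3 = (y - 1)*(y^2 - 2*y - 3) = (y - 1)*(y + 1)*(y - 3)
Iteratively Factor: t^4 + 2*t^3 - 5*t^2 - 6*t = (t)*(t^3 + 2*t^2 - 5*t - 6) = t*(t + 3)*(t^2 - t - 2) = t*(t - 2)*(t + 3)*(t + 1)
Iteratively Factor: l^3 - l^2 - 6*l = (l + 2)*(l^2 - 3*l) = (l - 3)*(l + 2)*(l)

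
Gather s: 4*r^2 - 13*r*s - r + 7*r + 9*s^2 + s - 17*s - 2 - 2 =4*r^2 + 6*r + 9*s^2 + s*(-13*r - 16) - 4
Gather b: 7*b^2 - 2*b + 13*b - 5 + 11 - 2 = 7*b^2 + 11*b + 4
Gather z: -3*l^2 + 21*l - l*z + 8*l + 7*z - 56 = -3*l^2 + 29*l + z*(7 - l) - 56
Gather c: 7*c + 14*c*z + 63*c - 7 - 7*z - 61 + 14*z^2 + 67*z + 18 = c*(14*z + 70) + 14*z^2 + 60*z - 50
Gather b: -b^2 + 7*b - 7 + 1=-b^2 + 7*b - 6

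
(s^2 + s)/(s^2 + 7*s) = (s + 1)/(s + 7)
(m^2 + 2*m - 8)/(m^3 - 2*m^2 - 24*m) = (m - 2)/(m*(m - 6))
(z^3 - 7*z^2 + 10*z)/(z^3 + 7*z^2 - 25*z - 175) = z*(z - 2)/(z^2 + 12*z + 35)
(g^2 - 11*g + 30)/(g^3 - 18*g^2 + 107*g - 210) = 1/(g - 7)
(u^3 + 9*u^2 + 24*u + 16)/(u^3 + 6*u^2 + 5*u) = (u^2 + 8*u + 16)/(u*(u + 5))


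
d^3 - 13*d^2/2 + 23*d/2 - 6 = (d - 4)*(d - 3/2)*(d - 1)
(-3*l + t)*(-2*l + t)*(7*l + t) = 42*l^3 - 29*l^2*t + 2*l*t^2 + t^3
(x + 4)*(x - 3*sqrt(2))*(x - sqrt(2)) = x^3 - 4*sqrt(2)*x^2 + 4*x^2 - 16*sqrt(2)*x + 6*x + 24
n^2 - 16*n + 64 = (n - 8)^2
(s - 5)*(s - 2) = s^2 - 7*s + 10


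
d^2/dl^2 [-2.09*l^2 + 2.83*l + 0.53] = -4.18000000000000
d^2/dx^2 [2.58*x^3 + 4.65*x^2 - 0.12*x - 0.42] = 15.48*x + 9.3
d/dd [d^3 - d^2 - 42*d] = 3*d^2 - 2*d - 42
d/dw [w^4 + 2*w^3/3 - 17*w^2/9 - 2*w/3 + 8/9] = 4*w^3 + 2*w^2 - 34*w/9 - 2/3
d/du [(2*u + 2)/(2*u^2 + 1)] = 2*(2*u^2 - 4*u*(u + 1) + 1)/(2*u^2 + 1)^2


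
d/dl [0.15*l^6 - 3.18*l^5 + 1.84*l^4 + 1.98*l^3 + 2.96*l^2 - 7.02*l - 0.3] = 0.9*l^5 - 15.9*l^4 + 7.36*l^3 + 5.94*l^2 + 5.92*l - 7.02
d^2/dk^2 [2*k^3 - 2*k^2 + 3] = 12*k - 4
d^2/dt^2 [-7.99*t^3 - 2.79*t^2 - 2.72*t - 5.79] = -47.94*t - 5.58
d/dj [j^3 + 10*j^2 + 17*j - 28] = 3*j^2 + 20*j + 17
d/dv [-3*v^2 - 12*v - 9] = -6*v - 12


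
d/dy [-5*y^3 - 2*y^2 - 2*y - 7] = -15*y^2 - 4*y - 2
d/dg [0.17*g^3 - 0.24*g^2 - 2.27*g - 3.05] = 0.51*g^2 - 0.48*g - 2.27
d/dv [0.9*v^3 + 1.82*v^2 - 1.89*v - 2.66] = 2.7*v^2 + 3.64*v - 1.89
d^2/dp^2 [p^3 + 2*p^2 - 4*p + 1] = 6*p + 4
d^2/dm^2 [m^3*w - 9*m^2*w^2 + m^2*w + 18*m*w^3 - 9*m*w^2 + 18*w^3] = 2*w*(3*m - 9*w + 1)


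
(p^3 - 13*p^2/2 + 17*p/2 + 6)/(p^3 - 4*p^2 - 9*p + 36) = (p + 1/2)/(p + 3)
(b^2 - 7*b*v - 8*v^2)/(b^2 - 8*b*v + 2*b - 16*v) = (b + v)/(b + 2)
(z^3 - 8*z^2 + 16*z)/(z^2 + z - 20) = z*(z - 4)/(z + 5)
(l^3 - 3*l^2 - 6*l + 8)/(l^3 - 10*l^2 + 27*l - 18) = (l^2 - 2*l - 8)/(l^2 - 9*l + 18)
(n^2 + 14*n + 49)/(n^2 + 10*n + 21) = (n + 7)/(n + 3)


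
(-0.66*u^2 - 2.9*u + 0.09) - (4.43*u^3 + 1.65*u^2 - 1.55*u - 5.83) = -4.43*u^3 - 2.31*u^2 - 1.35*u + 5.92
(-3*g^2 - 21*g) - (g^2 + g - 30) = -4*g^2 - 22*g + 30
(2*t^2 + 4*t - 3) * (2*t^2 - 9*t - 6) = 4*t^4 - 10*t^3 - 54*t^2 + 3*t + 18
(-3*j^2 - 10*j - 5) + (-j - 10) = -3*j^2 - 11*j - 15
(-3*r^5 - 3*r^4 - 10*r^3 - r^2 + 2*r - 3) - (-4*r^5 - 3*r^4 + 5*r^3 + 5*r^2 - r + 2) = r^5 - 15*r^3 - 6*r^2 + 3*r - 5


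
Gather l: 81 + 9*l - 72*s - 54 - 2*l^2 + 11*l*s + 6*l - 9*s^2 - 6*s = -2*l^2 + l*(11*s + 15) - 9*s^2 - 78*s + 27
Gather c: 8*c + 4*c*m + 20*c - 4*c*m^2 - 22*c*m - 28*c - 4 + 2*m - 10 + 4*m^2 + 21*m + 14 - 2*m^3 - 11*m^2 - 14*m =c*(-4*m^2 - 18*m) - 2*m^3 - 7*m^2 + 9*m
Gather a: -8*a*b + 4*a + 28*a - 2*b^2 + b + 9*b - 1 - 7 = a*(32 - 8*b) - 2*b^2 + 10*b - 8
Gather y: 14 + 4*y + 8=4*y + 22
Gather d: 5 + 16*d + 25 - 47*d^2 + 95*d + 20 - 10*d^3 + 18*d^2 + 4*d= -10*d^3 - 29*d^2 + 115*d + 50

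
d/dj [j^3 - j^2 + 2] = j*(3*j - 2)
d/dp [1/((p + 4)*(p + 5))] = (-2*p - 9)/(p^4 + 18*p^3 + 121*p^2 + 360*p + 400)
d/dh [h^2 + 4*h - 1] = 2*h + 4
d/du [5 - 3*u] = -3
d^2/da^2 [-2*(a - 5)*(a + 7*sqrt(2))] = -4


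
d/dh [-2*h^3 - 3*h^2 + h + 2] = -6*h^2 - 6*h + 1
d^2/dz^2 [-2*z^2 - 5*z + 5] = -4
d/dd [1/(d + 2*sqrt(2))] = -1/(d + 2*sqrt(2))^2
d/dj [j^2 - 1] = 2*j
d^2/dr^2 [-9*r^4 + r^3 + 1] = 6*r*(1 - 18*r)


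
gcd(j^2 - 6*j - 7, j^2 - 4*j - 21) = j - 7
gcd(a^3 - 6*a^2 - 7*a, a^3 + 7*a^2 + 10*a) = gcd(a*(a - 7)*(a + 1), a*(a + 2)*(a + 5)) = a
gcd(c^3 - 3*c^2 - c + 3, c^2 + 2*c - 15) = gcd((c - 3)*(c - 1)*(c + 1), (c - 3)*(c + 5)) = c - 3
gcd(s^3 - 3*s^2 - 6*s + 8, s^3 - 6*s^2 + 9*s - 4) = s^2 - 5*s + 4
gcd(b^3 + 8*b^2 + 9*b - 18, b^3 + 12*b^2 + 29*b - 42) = b^2 + 5*b - 6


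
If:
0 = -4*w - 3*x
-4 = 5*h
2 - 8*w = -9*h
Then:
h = -4/5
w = -13/20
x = 13/15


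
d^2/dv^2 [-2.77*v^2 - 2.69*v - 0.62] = -5.54000000000000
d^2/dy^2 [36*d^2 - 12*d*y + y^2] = 2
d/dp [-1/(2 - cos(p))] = sin(p)/(cos(p) - 2)^2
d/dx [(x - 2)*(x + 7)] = 2*x + 5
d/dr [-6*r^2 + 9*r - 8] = 9 - 12*r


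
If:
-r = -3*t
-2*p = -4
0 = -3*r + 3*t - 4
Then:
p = 2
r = -2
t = -2/3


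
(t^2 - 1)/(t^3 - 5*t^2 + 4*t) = (t + 1)/(t*(t - 4))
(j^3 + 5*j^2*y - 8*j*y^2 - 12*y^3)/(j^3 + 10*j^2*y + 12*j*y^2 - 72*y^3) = (j + y)/(j + 6*y)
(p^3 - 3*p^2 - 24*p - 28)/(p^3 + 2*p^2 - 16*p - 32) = (p^2 - 5*p - 14)/(p^2 - 16)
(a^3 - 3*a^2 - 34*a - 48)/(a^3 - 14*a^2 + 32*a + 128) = (a + 3)/(a - 8)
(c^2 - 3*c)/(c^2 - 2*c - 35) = c*(3 - c)/(-c^2 + 2*c + 35)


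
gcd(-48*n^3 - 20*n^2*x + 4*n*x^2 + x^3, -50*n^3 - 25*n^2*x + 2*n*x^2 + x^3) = 2*n + x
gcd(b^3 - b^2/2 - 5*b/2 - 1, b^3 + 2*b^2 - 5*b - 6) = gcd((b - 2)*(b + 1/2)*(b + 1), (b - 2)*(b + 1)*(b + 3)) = b^2 - b - 2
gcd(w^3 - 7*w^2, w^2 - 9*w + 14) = w - 7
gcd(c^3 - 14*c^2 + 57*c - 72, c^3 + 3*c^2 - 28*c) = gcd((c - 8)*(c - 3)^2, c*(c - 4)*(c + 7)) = 1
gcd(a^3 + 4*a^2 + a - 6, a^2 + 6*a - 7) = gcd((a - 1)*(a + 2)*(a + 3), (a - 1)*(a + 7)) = a - 1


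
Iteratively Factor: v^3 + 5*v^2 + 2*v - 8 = (v + 4)*(v^2 + v - 2) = (v - 1)*(v + 4)*(v + 2)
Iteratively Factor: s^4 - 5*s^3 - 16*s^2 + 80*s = (s - 5)*(s^3 - 16*s) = (s - 5)*(s + 4)*(s^2 - 4*s) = (s - 5)*(s - 4)*(s + 4)*(s)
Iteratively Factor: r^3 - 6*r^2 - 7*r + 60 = (r - 5)*(r^2 - r - 12) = (r - 5)*(r + 3)*(r - 4)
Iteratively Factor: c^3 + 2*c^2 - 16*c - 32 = (c + 4)*(c^2 - 2*c - 8) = (c + 2)*(c + 4)*(c - 4)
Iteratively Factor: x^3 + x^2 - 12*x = (x + 4)*(x^2 - 3*x) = x*(x + 4)*(x - 3)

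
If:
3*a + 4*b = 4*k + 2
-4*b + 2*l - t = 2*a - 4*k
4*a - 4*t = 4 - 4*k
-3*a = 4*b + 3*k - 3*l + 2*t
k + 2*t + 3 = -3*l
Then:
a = -17/4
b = 241/48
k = 4/3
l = 7/6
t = -47/12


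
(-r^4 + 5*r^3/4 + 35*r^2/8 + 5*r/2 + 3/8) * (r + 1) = -r^5 + r^4/4 + 45*r^3/8 + 55*r^2/8 + 23*r/8 + 3/8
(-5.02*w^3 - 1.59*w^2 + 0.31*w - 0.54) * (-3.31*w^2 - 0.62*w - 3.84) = 16.6162*w^5 + 8.3753*w^4 + 19.2365*w^3 + 7.7008*w^2 - 0.8556*w + 2.0736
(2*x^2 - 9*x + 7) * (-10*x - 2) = -20*x^3 + 86*x^2 - 52*x - 14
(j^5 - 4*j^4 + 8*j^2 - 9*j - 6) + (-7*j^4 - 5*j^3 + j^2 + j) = j^5 - 11*j^4 - 5*j^3 + 9*j^2 - 8*j - 6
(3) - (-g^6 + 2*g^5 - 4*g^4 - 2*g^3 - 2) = g^6 - 2*g^5 + 4*g^4 + 2*g^3 + 5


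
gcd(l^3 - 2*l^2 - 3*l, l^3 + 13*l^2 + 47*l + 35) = l + 1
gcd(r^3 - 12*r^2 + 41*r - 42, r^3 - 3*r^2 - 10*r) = 1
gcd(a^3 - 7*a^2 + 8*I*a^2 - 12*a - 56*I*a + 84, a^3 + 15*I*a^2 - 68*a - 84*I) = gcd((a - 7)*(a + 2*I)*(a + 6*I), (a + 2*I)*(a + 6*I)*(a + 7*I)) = a^2 + 8*I*a - 12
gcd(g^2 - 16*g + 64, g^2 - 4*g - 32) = g - 8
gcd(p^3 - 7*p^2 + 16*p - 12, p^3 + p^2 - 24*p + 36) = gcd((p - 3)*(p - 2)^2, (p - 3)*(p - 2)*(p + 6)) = p^2 - 5*p + 6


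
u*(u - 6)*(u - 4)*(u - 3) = u^4 - 13*u^3 + 54*u^2 - 72*u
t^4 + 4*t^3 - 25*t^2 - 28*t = t*(t - 4)*(t + 1)*(t + 7)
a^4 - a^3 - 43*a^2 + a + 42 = (a - 7)*(a - 1)*(a + 1)*(a + 6)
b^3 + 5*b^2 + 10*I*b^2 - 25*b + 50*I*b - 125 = (b + 5)*(b + 5*I)^2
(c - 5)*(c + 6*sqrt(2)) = c^2 - 5*c + 6*sqrt(2)*c - 30*sqrt(2)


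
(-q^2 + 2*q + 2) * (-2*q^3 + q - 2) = 2*q^5 - 4*q^4 - 5*q^3 + 4*q^2 - 2*q - 4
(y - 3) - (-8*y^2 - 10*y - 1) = 8*y^2 + 11*y - 2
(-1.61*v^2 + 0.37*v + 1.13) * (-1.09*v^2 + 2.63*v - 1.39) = 1.7549*v^4 - 4.6376*v^3 + 1.9793*v^2 + 2.4576*v - 1.5707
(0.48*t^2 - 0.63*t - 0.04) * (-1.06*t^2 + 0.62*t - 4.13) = -0.5088*t^4 + 0.9654*t^3 - 2.3306*t^2 + 2.5771*t + 0.1652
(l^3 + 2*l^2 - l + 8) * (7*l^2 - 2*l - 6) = 7*l^5 + 12*l^4 - 17*l^3 + 46*l^2 - 10*l - 48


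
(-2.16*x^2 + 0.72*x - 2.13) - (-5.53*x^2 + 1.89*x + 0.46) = 3.37*x^2 - 1.17*x - 2.59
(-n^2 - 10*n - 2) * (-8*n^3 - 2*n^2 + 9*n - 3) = 8*n^5 + 82*n^4 + 27*n^3 - 83*n^2 + 12*n + 6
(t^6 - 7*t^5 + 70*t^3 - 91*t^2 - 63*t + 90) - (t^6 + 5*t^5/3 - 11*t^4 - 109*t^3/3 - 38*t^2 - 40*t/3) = -26*t^5/3 + 11*t^4 + 319*t^3/3 - 53*t^2 - 149*t/3 + 90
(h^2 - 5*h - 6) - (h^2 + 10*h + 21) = -15*h - 27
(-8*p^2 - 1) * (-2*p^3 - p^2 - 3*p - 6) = 16*p^5 + 8*p^4 + 26*p^3 + 49*p^2 + 3*p + 6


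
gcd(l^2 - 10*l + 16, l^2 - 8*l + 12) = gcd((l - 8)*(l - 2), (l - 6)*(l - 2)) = l - 2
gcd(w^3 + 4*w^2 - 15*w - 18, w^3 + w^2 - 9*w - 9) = w^2 - 2*w - 3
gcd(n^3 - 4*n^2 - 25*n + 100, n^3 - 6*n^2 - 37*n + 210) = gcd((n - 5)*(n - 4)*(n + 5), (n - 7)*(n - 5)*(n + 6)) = n - 5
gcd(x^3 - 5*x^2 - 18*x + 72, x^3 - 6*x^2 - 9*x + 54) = x^2 - 9*x + 18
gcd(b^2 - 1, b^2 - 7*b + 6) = b - 1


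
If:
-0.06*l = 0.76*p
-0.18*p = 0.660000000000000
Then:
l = 46.44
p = -3.67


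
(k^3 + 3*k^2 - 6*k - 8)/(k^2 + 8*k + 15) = (k^3 + 3*k^2 - 6*k - 8)/(k^2 + 8*k + 15)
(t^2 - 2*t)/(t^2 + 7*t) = (t - 2)/(t + 7)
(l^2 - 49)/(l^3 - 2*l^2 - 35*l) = (l + 7)/(l*(l + 5))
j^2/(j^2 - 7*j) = j/(j - 7)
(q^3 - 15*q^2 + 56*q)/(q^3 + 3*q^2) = (q^2 - 15*q + 56)/(q*(q + 3))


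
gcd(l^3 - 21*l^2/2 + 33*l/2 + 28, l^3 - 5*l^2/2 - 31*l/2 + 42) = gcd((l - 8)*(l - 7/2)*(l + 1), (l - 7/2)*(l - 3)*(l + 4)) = l - 7/2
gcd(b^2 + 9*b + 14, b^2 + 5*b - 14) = b + 7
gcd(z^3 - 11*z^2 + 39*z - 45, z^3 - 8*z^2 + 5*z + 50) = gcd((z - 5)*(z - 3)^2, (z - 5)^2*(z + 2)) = z - 5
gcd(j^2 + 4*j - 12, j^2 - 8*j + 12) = j - 2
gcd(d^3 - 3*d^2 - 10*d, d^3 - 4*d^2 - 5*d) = d^2 - 5*d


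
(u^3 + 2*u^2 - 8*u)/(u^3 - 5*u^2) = (u^2 + 2*u - 8)/(u*(u - 5))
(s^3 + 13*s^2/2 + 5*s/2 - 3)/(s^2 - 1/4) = 2*(s^2 + 7*s + 6)/(2*s + 1)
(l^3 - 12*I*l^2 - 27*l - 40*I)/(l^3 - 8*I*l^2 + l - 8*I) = (l - 5*I)/(l - I)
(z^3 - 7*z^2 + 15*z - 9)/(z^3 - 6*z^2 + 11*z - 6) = (z - 3)/(z - 2)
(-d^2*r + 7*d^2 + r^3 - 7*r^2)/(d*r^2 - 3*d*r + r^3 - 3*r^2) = (-d*r + 7*d + r^2 - 7*r)/(r*(r - 3))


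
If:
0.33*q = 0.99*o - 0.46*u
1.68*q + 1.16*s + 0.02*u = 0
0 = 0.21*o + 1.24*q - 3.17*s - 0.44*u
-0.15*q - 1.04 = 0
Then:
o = -68.37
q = -6.93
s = 12.49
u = -142.18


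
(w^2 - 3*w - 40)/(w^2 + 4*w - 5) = (w - 8)/(w - 1)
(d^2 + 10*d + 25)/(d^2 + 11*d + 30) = (d + 5)/(d + 6)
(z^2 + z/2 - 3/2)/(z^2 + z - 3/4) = 2*(z - 1)/(2*z - 1)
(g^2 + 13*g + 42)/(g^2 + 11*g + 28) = (g + 6)/(g + 4)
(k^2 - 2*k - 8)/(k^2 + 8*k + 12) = (k - 4)/(k + 6)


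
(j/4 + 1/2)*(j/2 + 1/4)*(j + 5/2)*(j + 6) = j^4/8 + 11*j^3/8 + 149*j^2/32 + 23*j/4 + 15/8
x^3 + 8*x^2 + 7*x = x*(x + 1)*(x + 7)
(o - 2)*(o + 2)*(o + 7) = o^3 + 7*o^2 - 4*o - 28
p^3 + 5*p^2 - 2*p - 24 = (p - 2)*(p + 3)*(p + 4)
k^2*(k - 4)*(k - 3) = k^4 - 7*k^3 + 12*k^2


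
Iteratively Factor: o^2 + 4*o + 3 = (o + 3)*(o + 1)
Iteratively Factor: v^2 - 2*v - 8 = (v + 2)*(v - 4)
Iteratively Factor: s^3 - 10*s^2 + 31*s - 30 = (s - 3)*(s^2 - 7*s + 10) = (s - 3)*(s - 2)*(s - 5)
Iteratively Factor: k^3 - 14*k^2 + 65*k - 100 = (k - 4)*(k^2 - 10*k + 25) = (k - 5)*(k - 4)*(k - 5)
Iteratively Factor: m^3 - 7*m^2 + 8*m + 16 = (m - 4)*(m^2 - 3*m - 4) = (m - 4)^2*(m + 1)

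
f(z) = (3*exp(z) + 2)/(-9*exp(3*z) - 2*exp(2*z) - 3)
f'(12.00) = 0.00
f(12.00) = 0.00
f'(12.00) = 0.00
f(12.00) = 0.00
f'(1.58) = 0.03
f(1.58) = -0.02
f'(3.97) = 0.00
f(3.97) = -0.00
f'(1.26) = 0.06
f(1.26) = -0.03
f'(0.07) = 0.54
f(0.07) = -0.32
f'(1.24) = 0.06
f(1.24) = -0.03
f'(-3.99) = -0.02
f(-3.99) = -0.68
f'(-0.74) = 0.35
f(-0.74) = -0.77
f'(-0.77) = 0.32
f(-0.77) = -0.78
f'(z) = (3*exp(z) + 2)*(27*exp(3*z) + 4*exp(2*z))/(-9*exp(3*z) - 2*exp(2*z) - 3)^2 + 3*exp(z)/(-9*exp(3*z) - 2*exp(2*z) - 3)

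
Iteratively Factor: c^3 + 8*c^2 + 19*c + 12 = (c + 3)*(c^2 + 5*c + 4) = (c + 1)*(c + 3)*(c + 4)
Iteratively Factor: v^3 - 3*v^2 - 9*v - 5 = (v + 1)*(v^2 - 4*v - 5) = (v + 1)^2*(v - 5)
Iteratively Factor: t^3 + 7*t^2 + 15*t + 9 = (t + 1)*(t^2 + 6*t + 9) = (t + 1)*(t + 3)*(t + 3)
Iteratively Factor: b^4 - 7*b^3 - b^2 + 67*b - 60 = (b - 1)*(b^3 - 6*b^2 - 7*b + 60) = (b - 4)*(b - 1)*(b^2 - 2*b - 15) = (b - 4)*(b - 1)*(b + 3)*(b - 5)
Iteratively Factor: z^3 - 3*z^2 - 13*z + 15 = (z - 1)*(z^2 - 2*z - 15) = (z - 5)*(z - 1)*(z + 3)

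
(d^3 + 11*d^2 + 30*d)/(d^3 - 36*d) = (d + 5)/(d - 6)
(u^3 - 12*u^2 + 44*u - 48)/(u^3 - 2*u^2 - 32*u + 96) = (u^2 - 8*u + 12)/(u^2 + 2*u - 24)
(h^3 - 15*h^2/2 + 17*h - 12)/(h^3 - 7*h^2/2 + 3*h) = (h - 4)/h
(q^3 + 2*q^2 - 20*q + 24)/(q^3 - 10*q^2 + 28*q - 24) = (q + 6)/(q - 6)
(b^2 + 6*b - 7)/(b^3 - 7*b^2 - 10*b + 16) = (b + 7)/(b^2 - 6*b - 16)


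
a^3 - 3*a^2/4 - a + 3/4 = (a - 1)*(a - 3/4)*(a + 1)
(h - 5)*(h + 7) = h^2 + 2*h - 35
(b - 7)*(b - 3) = b^2 - 10*b + 21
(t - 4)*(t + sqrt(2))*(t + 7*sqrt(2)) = t^3 - 4*t^2 + 8*sqrt(2)*t^2 - 32*sqrt(2)*t + 14*t - 56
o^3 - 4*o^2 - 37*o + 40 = (o - 8)*(o - 1)*(o + 5)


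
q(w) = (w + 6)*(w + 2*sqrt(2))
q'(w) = 2*w + 2*sqrt(2) + 6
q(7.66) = 143.27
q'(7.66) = 24.15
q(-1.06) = 8.74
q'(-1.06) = 6.71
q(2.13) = 40.31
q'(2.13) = 13.09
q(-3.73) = -2.05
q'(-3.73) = 1.37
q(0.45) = 21.15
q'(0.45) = 9.73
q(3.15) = 54.70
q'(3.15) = 15.13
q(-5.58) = -1.16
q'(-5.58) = -2.33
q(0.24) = 19.15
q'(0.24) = 9.31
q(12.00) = 266.91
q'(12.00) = 32.83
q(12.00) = 266.91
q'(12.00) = 32.83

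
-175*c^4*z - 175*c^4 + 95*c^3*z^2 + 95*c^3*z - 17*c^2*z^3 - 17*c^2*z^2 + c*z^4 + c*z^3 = (-7*c + z)*(-5*c + z)^2*(c*z + c)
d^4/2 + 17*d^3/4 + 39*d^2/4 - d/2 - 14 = (d/2 + 1)*(d - 1)*(d + 7/2)*(d + 4)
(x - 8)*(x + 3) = x^2 - 5*x - 24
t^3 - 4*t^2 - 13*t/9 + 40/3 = (t - 3)*(t - 8/3)*(t + 5/3)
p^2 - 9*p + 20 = (p - 5)*(p - 4)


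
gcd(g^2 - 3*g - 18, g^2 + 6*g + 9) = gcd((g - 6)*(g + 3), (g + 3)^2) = g + 3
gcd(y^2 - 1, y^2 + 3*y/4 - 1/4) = y + 1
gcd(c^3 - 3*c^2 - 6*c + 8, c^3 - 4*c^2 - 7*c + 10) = c^2 + c - 2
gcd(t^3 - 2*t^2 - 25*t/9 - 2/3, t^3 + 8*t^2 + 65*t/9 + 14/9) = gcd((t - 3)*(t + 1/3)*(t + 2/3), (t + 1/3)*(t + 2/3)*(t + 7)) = t^2 + t + 2/9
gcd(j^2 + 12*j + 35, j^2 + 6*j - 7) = j + 7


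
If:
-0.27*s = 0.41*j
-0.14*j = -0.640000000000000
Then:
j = 4.57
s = -6.94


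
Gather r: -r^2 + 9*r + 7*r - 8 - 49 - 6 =-r^2 + 16*r - 63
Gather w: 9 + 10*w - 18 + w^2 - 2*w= w^2 + 8*w - 9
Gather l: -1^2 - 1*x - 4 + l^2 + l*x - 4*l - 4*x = l^2 + l*(x - 4) - 5*x - 5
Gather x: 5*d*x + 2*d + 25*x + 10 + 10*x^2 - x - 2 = 2*d + 10*x^2 + x*(5*d + 24) + 8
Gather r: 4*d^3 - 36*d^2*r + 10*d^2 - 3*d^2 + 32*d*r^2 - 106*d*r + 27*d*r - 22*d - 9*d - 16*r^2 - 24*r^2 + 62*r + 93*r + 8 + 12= 4*d^3 + 7*d^2 - 31*d + r^2*(32*d - 40) + r*(-36*d^2 - 79*d + 155) + 20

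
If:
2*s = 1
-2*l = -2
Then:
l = 1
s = 1/2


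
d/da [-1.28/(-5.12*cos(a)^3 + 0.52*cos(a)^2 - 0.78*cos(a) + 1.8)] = (19.6608*cos(a)^2 - 1.3312*cos(a) + 0.9984)*sin(a)/(5.12*cos(a)^3 - 0.52*cos(a)^2 + 0.78*cos(a) - 1.8)^2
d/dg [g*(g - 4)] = 2*g - 4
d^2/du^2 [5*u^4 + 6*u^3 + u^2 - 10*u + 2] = 60*u^2 + 36*u + 2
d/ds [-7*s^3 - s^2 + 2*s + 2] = -21*s^2 - 2*s + 2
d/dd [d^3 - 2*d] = 3*d^2 - 2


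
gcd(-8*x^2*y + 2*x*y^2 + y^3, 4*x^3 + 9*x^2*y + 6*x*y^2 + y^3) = 4*x + y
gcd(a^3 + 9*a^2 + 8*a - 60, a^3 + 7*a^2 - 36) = a^2 + 4*a - 12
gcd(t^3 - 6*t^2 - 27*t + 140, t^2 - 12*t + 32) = t - 4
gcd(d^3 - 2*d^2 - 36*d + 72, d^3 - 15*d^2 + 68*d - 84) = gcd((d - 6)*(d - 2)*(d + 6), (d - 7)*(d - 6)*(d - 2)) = d^2 - 8*d + 12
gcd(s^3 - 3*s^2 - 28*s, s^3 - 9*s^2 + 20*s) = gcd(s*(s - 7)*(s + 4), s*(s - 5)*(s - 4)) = s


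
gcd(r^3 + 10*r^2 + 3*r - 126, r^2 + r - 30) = r + 6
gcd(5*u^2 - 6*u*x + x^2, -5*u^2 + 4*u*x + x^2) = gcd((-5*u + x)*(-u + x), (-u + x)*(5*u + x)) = -u + x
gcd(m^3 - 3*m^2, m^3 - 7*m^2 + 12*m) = m^2 - 3*m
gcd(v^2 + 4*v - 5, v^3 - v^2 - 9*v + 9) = v - 1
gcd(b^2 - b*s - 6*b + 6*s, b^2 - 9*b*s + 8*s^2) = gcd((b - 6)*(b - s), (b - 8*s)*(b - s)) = -b + s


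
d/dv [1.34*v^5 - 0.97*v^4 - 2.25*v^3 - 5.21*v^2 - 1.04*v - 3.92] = 6.7*v^4 - 3.88*v^3 - 6.75*v^2 - 10.42*v - 1.04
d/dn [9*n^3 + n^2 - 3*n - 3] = 27*n^2 + 2*n - 3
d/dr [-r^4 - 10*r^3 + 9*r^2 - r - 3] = -4*r^3 - 30*r^2 + 18*r - 1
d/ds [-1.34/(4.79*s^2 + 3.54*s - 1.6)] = (12.8372*s + 4.7436)/(4.79*s^2 + 3.54*s - 1.6)^2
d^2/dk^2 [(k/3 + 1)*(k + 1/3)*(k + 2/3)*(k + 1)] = 4*k^2 + 10*k + 130/27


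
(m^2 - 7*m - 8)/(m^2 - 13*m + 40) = (m + 1)/(m - 5)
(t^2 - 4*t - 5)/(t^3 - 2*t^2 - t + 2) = (t - 5)/(t^2 - 3*t + 2)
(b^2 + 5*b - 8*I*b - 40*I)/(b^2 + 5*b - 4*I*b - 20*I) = (b - 8*I)/(b - 4*I)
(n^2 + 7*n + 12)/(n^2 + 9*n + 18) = (n + 4)/(n + 6)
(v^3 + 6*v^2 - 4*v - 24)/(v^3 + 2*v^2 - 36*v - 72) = (v - 2)/(v - 6)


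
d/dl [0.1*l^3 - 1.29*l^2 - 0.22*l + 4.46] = 0.3*l^2 - 2.58*l - 0.22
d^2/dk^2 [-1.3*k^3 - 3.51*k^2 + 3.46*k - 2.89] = -7.8*k - 7.02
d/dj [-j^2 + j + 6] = 1 - 2*j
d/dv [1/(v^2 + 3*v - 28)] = (-2*v - 3)/(v^2 + 3*v - 28)^2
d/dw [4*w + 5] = 4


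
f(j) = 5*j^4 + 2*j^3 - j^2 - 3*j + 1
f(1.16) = 8.35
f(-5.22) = 3417.31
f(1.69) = 43.51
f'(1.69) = 107.29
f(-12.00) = 100117.00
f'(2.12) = 210.29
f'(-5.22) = -2673.80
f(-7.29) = 13316.36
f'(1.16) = 33.97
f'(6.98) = 7076.73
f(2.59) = 246.26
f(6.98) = 12479.86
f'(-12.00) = -33675.00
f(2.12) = 110.20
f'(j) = 20*j^3 + 6*j^2 - 2*j - 3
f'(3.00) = 585.00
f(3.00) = 442.00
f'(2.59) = 379.55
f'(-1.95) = -124.58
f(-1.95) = 60.51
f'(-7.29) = -7417.97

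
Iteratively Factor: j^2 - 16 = (j - 4)*(j + 4)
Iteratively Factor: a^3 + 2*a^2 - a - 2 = (a + 2)*(a^2 - 1) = (a - 1)*(a + 2)*(a + 1)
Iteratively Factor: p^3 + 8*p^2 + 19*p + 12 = (p + 1)*(p^2 + 7*p + 12) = (p + 1)*(p + 4)*(p + 3)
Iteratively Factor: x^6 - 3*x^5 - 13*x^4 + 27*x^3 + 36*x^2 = (x - 4)*(x^5 + x^4 - 9*x^3 - 9*x^2) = (x - 4)*(x + 3)*(x^4 - 2*x^3 - 3*x^2) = x*(x - 4)*(x + 3)*(x^3 - 2*x^2 - 3*x) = x*(x - 4)*(x - 3)*(x + 3)*(x^2 + x) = x*(x - 4)*(x - 3)*(x + 1)*(x + 3)*(x)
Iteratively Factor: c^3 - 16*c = (c + 4)*(c^2 - 4*c) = c*(c + 4)*(c - 4)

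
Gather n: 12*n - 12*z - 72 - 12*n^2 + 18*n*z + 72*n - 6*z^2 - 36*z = -12*n^2 + n*(18*z + 84) - 6*z^2 - 48*z - 72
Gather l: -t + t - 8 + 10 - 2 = 0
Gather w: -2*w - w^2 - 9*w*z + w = -w^2 + w*(-9*z - 1)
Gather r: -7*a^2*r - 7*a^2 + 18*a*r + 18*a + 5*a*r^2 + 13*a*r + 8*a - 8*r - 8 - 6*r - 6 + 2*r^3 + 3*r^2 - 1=-7*a^2 + 26*a + 2*r^3 + r^2*(5*a + 3) + r*(-7*a^2 + 31*a - 14) - 15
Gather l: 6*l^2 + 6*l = 6*l^2 + 6*l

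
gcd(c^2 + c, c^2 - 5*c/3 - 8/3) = c + 1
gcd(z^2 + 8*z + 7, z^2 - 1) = z + 1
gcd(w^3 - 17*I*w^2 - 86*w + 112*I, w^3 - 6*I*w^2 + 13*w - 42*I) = w^2 - 9*I*w - 14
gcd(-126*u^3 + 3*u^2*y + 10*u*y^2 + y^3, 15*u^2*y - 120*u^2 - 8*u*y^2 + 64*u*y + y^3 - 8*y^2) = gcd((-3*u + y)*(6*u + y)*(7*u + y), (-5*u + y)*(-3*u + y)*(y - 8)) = -3*u + y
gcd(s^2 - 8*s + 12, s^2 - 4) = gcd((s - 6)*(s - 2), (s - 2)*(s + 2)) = s - 2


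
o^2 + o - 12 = (o - 3)*(o + 4)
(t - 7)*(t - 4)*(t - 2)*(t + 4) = t^4 - 9*t^3 - 2*t^2 + 144*t - 224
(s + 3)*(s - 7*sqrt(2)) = s^2 - 7*sqrt(2)*s + 3*s - 21*sqrt(2)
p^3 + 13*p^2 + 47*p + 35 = (p + 1)*(p + 5)*(p + 7)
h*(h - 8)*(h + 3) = h^3 - 5*h^2 - 24*h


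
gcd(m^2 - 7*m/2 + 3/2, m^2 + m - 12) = m - 3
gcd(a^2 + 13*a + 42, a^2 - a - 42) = a + 6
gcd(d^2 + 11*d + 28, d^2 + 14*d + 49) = d + 7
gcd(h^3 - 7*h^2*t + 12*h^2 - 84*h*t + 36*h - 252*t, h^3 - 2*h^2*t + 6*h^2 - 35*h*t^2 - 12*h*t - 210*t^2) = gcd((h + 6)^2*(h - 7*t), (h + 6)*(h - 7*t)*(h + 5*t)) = -h^2 + 7*h*t - 6*h + 42*t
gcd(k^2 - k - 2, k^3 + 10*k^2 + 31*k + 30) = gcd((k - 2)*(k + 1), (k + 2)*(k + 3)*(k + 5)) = 1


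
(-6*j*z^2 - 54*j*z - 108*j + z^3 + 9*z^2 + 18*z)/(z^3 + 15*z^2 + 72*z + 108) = (-6*j + z)/(z + 6)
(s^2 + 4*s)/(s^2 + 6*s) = (s + 4)/(s + 6)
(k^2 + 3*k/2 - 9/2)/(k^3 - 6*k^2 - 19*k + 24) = (k - 3/2)/(k^2 - 9*k + 8)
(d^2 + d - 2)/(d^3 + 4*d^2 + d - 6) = 1/(d + 3)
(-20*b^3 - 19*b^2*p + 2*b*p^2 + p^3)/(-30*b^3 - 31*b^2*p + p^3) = (-4*b + p)/(-6*b + p)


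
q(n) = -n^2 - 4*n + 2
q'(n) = -2*n - 4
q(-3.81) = 2.72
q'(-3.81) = 3.62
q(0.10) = 1.59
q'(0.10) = -4.20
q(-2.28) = 5.92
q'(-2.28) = 0.56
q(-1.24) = 5.42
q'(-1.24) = -1.52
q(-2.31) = 5.90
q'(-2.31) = 0.62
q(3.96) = -29.52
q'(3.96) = -11.92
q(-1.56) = 5.81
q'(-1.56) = -0.88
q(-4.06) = 1.76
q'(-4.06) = 4.12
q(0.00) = 2.00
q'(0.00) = -4.00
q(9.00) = -115.00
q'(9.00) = -22.00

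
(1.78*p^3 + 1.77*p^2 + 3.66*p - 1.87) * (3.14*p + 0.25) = 5.5892*p^4 + 6.0028*p^3 + 11.9349*p^2 - 4.9568*p - 0.4675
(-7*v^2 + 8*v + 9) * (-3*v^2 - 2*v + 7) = 21*v^4 - 10*v^3 - 92*v^2 + 38*v + 63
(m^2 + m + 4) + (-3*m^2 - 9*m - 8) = -2*m^2 - 8*m - 4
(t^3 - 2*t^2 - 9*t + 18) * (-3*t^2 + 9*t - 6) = -3*t^5 + 15*t^4 + 3*t^3 - 123*t^2 + 216*t - 108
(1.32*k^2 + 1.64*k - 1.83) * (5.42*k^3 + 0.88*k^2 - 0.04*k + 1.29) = 7.1544*k^5 + 10.0504*k^4 - 8.5282*k^3 + 0.0268*k^2 + 2.1888*k - 2.3607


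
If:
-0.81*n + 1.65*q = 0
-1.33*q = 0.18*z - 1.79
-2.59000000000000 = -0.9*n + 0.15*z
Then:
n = 2.83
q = 1.39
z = -0.31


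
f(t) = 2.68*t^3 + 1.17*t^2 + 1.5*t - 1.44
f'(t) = 8.04*t^2 + 2.34*t + 1.5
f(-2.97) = -65.79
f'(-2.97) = 65.47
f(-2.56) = -42.58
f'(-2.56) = 48.20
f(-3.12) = -76.13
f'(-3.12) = 72.46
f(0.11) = -1.26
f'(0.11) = 1.85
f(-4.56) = -238.07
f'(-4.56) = 158.01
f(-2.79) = -54.72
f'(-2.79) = 57.56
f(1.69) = 17.37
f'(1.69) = 28.42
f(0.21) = -1.05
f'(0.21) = 2.35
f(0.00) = -1.44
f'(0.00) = 1.50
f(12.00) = 4816.08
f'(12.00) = 1187.34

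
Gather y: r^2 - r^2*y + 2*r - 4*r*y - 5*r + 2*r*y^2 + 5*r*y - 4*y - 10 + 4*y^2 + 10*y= r^2 - 3*r + y^2*(2*r + 4) + y*(-r^2 + r + 6) - 10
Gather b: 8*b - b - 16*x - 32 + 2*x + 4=7*b - 14*x - 28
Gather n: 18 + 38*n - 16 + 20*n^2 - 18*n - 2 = 20*n^2 + 20*n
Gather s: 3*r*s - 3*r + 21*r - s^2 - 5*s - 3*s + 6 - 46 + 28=18*r - s^2 + s*(3*r - 8) - 12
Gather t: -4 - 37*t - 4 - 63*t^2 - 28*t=-63*t^2 - 65*t - 8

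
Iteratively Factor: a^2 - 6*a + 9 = (a - 3)*(a - 3)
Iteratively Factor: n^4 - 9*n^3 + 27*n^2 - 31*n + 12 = (n - 1)*(n^3 - 8*n^2 + 19*n - 12) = (n - 4)*(n - 1)*(n^2 - 4*n + 3) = (n - 4)*(n - 3)*(n - 1)*(n - 1)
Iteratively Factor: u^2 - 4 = (u + 2)*(u - 2)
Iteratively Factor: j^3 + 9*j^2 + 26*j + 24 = (j + 3)*(j^2 + 6*j + 8) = (j + 3)*(j + 4)*(j + 2)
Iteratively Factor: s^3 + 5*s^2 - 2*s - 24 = (s + 3)*(s^2 + 2*s - 8) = (s + 3)*(s + 4)*(s - 2)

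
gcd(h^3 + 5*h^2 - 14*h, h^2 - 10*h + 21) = 1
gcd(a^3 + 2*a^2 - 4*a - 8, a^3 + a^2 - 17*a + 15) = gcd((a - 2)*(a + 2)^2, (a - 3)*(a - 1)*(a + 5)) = 1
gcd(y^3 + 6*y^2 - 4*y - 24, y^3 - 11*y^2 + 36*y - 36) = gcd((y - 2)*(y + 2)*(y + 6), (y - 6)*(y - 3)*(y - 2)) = y - 2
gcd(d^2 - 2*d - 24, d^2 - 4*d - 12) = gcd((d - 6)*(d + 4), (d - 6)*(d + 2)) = d - 6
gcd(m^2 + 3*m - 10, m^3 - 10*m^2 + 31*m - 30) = m - 2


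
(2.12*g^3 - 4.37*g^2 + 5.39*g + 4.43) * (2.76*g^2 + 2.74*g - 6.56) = 5.8512*g^5 - 6.2524*g^4 - 11.0046*g^3 + 55.6626*g^2 - 23.2202*g - 29.0608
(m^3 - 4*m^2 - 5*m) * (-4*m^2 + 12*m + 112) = -4*m^5 + 28*m^4 + 84*m^3 - 508*m^2 - 560*m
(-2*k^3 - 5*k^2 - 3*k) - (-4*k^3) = 2*k^3 - 5*k^2 - 3*k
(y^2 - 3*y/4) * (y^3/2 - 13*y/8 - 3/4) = y^5/2 - 3*y^4/8 - 13*y^3/8 + 15*y^2/32 + 9*y/16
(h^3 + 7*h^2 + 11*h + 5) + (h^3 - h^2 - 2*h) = 2*h^3 + 6*h^2 + 9*h + 5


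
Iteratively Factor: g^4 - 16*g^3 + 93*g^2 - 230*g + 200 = (g - 4)*(g^3 - 12*g^2 + 45*g - 50) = (g - 5)*(g - 4)*(g^2 - 7*g + 10) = (g - 5)^2*(g - 4)*(g - 2)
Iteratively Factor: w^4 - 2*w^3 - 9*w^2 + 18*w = (w)*(w^3 - 2*w^2 - 9*w + 18) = w*(w - 3)*(w^2 + w - 6) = w*(w - 3)*(w + 3)*(w - 2)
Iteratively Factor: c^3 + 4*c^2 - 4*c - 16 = (c - 2)*(c^2 + 6*c + 8) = (c - 2)*(c + 4)*(c + 2)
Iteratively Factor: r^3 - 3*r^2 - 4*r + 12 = (r + 2)*(r^2 - 5*r + 6) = (r - 2)*(r + 2)*(r - 3)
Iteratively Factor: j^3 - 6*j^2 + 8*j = (j)*(j^2 - 6*j + 8) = j*(j - 2)*(j - 4)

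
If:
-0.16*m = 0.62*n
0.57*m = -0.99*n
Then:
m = 0.00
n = 0.00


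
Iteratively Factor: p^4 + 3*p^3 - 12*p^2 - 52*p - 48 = (p + 2)*(p^3 + p^2 - 14*p - 24) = (p + 2)*(p + 3)*(p^2 - 2*p - 8) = (p + 2)^2*(p + 3)*(p - 4)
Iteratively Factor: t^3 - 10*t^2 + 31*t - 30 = (t - 3)*(t^2 - 7*t + 10) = (t - 3)*(t - 2)*(t - 5)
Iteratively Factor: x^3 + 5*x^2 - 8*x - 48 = (x + 4)*(x^2 + x - 12) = (x - 3)*(x + 4)*(x + 4)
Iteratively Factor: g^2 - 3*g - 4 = (g - 4)*(g + 1)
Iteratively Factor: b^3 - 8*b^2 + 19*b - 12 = (b - 4)*(b^2 - 4*b + 3) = (b - 4)*(b - 1)*(b - 3)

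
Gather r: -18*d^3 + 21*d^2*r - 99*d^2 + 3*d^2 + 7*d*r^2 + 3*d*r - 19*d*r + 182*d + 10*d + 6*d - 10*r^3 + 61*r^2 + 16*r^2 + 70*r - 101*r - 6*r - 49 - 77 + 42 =-18*d^3 - 96*d^2 + 198*d - 10*r^3 + r^2*(7*d + 77) + r*(21*d^2 - 16*d - 37) - 84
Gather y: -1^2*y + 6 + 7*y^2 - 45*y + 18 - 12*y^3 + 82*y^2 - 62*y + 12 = -12*y^3 + 89*y^2 - 108*y + 36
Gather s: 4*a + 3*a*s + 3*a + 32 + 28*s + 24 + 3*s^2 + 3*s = 7*a + 3*s^2 + s*(3*a + 31) + 56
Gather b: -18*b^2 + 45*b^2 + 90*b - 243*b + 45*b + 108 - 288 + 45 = 27*b^2 - 108*b - 135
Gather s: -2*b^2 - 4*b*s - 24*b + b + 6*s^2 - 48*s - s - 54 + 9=-2*b^2 - 23*b + 6*s^2 + s*(-4*b - 49) - 45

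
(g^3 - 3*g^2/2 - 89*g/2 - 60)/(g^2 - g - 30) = (g^2 - 13*g/2 - 12)/(g - 6)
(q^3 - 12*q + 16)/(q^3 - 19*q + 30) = (q^3 - 12*q + 16)/(q^3 - 19*q + 30)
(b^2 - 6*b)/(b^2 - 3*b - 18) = b/(b + 3)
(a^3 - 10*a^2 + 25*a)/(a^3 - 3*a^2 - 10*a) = (a - 5)/(a + 2)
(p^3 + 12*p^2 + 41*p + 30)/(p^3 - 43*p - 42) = (p + 5)/(p - 7)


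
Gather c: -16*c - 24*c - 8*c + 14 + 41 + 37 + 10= 102 - 48*c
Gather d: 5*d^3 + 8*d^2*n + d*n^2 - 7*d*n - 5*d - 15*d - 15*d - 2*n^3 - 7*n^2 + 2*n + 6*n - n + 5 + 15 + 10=5*d^3 + 8*d^2*n + d*(n^2 - 7*n - 35) - 2*n^3 - 7*n^2 + 7*n + 30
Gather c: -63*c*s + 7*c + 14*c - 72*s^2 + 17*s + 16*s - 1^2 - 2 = c*(21 - 63*s) - 72*s^2 + 33*s - 3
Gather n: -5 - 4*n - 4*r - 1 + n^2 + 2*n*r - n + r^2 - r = n^2 + n*(2*r - 5) + r^2 - 5*r - 6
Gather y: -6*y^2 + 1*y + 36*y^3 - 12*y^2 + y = 36*y^3 - 18*y^2 + 2*y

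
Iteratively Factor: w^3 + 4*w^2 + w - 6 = (w + 2)*(w^2 + 2*w - 3) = (w - 1)*(w + 2)*(w + 3)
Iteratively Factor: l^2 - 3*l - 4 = (l - 4)*(l + 1)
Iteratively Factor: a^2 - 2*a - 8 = (a + 2)*(a - 4)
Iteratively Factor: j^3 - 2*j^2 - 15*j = (j)*(j^2 - 2*j - 15) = j*(j + 3)*(j - 5)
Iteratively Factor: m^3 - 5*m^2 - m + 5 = (m - 5)*(m^2 - 1) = (m - 5)*(m + 1)*(m - 1)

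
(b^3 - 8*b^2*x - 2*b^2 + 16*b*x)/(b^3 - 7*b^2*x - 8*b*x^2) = (b - 2)/(b + x)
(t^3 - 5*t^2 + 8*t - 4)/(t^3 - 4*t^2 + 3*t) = (t^2 - 4*t + 4)/(t*(t - 3))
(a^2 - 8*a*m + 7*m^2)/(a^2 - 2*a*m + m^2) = (a - 7*m)/(a - m)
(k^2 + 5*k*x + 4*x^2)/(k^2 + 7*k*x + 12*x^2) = (k + x)/(k + 3*x)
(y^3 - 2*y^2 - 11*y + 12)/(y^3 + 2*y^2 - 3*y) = (y - 4)/y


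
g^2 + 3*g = g*(g + 3)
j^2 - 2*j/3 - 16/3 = (j - 8/3)*(j + 2)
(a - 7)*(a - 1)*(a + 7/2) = a^3 - 9*a^2/2 - 21*a + 49/2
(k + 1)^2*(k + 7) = k^3 + 9*k^2 + 15*k + 7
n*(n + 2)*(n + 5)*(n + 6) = n^4 + 13*n^3 + 52*n^2 + 60*n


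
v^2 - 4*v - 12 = (v - 6)*(v + 2)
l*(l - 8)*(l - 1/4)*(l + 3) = l^4 - 21*l^3/4 - 91*l^2/4 + 6*l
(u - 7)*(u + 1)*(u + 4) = u^3 - 2*u^2 - 31*u - 28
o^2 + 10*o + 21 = (o + 3)*(o + 7)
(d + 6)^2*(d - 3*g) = d^3 - 3*d^2*g + 12*d^2 - 36*d*g + 36*d - 108*g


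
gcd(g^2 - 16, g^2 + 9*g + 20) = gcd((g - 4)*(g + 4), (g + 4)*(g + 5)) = g + 4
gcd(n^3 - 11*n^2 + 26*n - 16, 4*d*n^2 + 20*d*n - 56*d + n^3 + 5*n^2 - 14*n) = n - 2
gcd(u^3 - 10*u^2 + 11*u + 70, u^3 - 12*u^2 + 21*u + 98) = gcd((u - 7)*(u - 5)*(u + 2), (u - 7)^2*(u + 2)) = u^2 - 5*u - 14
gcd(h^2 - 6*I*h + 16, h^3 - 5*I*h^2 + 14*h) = h + 2*I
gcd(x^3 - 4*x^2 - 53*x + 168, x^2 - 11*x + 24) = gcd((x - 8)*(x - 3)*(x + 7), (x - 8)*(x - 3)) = x^2 - 11*x + 24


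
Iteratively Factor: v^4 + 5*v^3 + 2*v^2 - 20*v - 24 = (v + 2)*(v^3 + 3*v^2 - 4*v - 12) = (v + 2)^2*(v^2 + v - 6) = (v + 2)^2*(v + 3)*(v - 2)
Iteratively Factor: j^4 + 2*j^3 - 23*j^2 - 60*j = (j - 5)*(j^3 + 7*j^2 + 12*j) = (j - 5)*(j + 4)*(j^2 + 3*j) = j*(j - 5)*(j + 4)*(j + 3)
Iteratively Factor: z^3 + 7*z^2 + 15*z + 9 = (z + 3)*(z^2 + 4*z + 3) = (z + 3)^2*(z + 1)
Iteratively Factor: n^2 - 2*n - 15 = (n + 3)*(n - 5)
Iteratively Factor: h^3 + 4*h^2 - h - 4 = (h + 1)*(h^2 + 3*h - 4) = (h - 1)*(h + 1)*(h + 4)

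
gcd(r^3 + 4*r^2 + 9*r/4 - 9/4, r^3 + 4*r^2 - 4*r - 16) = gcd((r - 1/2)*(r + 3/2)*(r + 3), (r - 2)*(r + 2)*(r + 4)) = 1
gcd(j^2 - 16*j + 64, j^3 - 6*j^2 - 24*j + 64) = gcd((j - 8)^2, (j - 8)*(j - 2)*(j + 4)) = j - 8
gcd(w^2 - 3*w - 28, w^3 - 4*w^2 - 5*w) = 1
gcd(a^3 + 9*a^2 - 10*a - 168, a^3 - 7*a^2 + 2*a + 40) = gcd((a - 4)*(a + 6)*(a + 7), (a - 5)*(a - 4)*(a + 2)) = a - 4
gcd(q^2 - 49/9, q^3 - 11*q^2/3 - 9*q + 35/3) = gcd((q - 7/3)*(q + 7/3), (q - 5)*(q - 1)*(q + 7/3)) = q + 7/3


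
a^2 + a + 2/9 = (a + 1/3)*(a + 2/3)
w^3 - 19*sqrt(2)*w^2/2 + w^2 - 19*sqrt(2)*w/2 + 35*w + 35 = (w + 1)*(w - 7*sqrt(2))*(w - 5*sqrt(2)/2)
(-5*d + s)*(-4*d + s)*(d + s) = 20*d^3 + 11*d^2*s - 8*d*s^2 + s^3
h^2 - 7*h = h*(h - 7)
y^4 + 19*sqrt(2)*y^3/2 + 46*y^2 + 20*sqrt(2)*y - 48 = (y - sqrt(2)/2)*(y + 2*sqrt(2))^2*(y + 6*sqrt(2))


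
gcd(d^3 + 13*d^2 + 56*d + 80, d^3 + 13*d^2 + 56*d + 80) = d^3 + 13*d^2 + 56*d + 80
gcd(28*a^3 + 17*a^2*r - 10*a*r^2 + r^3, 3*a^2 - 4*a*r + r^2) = 1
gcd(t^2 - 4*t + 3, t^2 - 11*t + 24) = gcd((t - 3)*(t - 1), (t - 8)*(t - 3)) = t - 3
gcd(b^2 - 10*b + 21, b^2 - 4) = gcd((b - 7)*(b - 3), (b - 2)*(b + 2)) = 1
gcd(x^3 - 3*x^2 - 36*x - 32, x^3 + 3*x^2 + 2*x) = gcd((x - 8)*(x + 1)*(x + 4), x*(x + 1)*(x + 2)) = x + 1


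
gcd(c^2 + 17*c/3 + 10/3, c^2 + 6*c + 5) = c + 5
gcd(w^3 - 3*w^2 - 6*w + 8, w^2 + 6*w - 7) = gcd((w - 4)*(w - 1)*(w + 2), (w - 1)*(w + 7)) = w - 1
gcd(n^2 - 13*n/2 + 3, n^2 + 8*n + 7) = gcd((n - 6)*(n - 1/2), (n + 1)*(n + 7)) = 1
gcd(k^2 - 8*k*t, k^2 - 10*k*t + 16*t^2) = -k + 8*t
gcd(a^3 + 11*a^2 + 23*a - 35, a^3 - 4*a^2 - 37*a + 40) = a^2 + 4*a - 5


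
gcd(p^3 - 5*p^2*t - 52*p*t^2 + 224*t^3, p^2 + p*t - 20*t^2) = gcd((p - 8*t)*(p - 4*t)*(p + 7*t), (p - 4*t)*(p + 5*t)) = p - 4*t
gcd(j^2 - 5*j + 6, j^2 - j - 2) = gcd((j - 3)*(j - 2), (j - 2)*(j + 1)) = j - 2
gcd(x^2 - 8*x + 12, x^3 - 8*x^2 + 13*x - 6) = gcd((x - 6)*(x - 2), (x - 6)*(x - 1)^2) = x - 6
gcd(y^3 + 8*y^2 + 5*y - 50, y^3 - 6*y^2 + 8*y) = y - 2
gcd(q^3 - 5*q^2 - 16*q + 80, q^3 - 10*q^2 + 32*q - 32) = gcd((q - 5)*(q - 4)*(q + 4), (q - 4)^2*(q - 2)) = q - 4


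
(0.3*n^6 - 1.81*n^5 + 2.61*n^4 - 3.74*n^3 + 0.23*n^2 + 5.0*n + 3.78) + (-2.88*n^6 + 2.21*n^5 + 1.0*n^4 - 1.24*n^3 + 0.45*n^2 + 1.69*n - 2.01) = -2.58*n^6 + 0.4*n^5 + 3.61*n^4 - 4.98*n^3 + 0.68*n^2 + 6.69*n + 1.77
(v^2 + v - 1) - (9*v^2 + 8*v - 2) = -8*v^2 - 7*v + 1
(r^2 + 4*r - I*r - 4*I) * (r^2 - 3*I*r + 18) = r^4 + 4*r^3 - 4*I*r^3 + 15*r^2 - 16*I*r^2 + 60*r - 18*I*r - 72*I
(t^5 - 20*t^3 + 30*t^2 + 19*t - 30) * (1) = t^5 - 20*t^3 + 30*t^2 + 19*t - 30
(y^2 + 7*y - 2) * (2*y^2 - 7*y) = 2*y^4 + 7*y^3 - 53*y^2 + 14*y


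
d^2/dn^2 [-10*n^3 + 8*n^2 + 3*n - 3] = 16 - 60*n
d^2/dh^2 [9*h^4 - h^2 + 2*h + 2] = 108*h^2 - 2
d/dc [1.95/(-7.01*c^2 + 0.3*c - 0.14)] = (27.339*c - 0.585)/(7.01*c^2 - 0.3*c + 0.14)^2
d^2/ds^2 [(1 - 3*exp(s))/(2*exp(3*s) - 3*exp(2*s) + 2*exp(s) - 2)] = (-48*exp(6*s) + 90*exp(5*s) - 45*exp(4*s) - 130*exp(3*s) + 126*exp(2*s) - 32*exp(s) - 8)*exp(s)/(8*exp(9*s) - 36*exp(8*s) + 78*exp(7*s) - 123*exp(6*s) + 150*exp(5*s) - 138*exp(4*s) + 104*exp(3*s) - 60*exp(2*s) + 24*exp(s) - 8)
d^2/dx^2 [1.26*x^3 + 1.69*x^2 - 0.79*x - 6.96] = 7.56*x + 3.38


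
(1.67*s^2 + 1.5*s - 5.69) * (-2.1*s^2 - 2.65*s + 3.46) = -3.507*s^4 - 7.5755*s^3 + 13.7522*s^2 + 20.2685*s - 19.6874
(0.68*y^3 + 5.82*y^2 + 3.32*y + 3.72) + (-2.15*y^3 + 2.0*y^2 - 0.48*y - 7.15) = -1.47*y^3 + 7.82*y^2 + 2.84*y - 3.43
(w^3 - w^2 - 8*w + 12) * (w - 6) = w^4 - 7*w^3 - 2*w^2 + 60*w - 72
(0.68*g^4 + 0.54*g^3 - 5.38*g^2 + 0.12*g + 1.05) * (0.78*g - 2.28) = 0.5304*g^5 - 1.1292*g^4 - 5.4276*g^3 + 12.36*g^2 + 0.5454*g - 2.394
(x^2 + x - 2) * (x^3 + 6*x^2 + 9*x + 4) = x^5 + 7*x^4 + 13*x^3 + x^2 - 14*x - 8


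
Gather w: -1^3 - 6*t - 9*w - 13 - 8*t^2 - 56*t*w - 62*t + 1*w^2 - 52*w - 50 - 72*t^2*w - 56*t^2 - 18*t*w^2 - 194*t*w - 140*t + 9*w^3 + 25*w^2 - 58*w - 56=-64*t^2 - 208*t + 9*w^3 + w^2*(26 - 18*t) + w*(-72*t^2 - 250*t - 119) - 120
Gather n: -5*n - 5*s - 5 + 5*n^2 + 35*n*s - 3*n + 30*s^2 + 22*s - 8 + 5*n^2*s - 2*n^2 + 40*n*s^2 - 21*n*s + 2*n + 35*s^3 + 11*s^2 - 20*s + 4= n^2*(5*s + 3) + n*(40*s^2 + 14*s - 6) + 35*s^3 + 41*s^2 - 3*s - 9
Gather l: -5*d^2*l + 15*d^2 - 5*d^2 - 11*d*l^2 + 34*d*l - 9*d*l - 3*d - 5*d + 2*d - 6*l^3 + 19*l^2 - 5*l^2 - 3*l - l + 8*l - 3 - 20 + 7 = 10*d^2 - 6*d - 6*l^3 + l^2*(14 - 11*d) + l*(-5*d^2 + 25*d + 4) - 16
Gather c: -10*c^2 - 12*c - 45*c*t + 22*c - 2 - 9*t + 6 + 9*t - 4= -10*c^2 + c*(10 - 45*t)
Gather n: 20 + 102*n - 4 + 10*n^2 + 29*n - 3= 10*n^2 + 131*n + 13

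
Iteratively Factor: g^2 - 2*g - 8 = (g + 2)*(g - 4)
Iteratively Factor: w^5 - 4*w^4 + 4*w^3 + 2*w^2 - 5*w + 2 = (w - 2)*(w^4 - 2*w^3 + 2*w - 1) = (w - 2)*(w - 1)*(w^3 - w^2 - w + 1) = (w - 2)*(w - 1)*(w + 1)*(w^2 - 2*w + 1) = (w - 2)*(w - 1)^2*(w + 1)*(w - 1)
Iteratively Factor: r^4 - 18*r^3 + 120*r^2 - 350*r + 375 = (r - 5)*(r^3 - 13*r^2 + 55*r - 75) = (r - 5)^2*(r^2 - 8*r + 15) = (r - 5)^3*(r - 3)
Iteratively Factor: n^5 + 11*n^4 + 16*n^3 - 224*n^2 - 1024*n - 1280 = (n + 4)*(n^4 + 7*n^3 - 12*n^2 - 176*n - 320) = (n - 5)*(n + 4)*(n^3 + 12*n^2 + 48*n + 64) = (n - 5)*(n + 4)^2*(n^2 + 8*n + 16) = (n - 5)*(n + 4)^3*(n + 4)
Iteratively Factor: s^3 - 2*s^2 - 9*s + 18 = (s - 2)*(s^2 - 9) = (s - 3)*(s - 2)*(s + 3)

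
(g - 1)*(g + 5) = g^2 + 4*g - 5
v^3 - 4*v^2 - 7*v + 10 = (v - 5)*(v - 1)*(v + 2)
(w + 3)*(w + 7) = w^2 + 10*w + 21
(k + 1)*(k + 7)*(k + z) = k^3 + k^2*z + 8*k^2 + 8*k*z + 7*k + 7*z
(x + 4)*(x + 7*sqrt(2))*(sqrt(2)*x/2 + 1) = sqrt(2)*x^3/2 + 2*sqrt(2)*x^2 + 8*x^2 + 7*sqrt(2)*x + 32*x + 28*sqrt(2)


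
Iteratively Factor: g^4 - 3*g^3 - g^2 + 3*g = (g - 1)*(g^3 - 2*g^2 - 3*g) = g*(g - 1)*(g^2 - 2*g - 3) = g*(g - 1)*(g + 1)*(g - 3)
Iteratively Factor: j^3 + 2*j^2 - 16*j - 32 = (j - 4)*(j^2 + 6*j + 8) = (j - 4)*(j + 4)*(j + 2)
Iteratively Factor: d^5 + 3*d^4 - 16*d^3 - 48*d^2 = (d)*(d^4 + 3*d^3 - 16*d^2 - 48*d) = d^2*(d^3 + 3*d^2 - 16*d - 48) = d^2*(d + 4)*(d^2 - d - 12) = d^2*(d - 4)*(d + 4)*(d + 3)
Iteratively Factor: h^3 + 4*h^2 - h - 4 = (h - 1)*(h^2 + 5*h + 4) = (h - 1)*(h + 1)*(h + 4)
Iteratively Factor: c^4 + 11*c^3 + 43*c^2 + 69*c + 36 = (c + 3)*(c^3 + 8*c^2 + 19*c + 12) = (c + 3)^2*(c^2 + 5*c + 4) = (c + 1)*(c + 3)^2*(c + 4)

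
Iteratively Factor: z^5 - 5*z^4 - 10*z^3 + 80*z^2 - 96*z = (z + 4)*(z^4 - 9*z^3 + 26*z^2 - 24*z) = z*(z + 4)*(z^3 - 9*z^2 + 26*z - 24) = z*(z - 3)*(z + 4)*(z^2 - 6*z + 8) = z*(z - 3)*(z - 2)*(z + 4)*(z - 4)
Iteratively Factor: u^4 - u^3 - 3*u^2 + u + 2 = (u + 1)*(u^3 - 2*u^2 - u + 2) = (u - 1)*(u + 1)*(u^2 - u - 2) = (u - 1)*(u + 1)^2*(u - 2)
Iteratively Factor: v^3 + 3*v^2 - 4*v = (v - 1)*(v^2 + 4*v) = (v - 1)*(v + 4)*(v)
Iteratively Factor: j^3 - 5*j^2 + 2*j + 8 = (j - 4)*(j^2 - j - 2) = (j - 4)*(j - 2)*(j + 1)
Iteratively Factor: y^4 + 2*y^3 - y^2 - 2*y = (y + 2)*(y^3 - y) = y*(y + 2)*(y^2 - 1) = y*(y - 1)*(y + 2)*(y + 1)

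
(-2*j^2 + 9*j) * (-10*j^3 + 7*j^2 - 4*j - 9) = 20*j^5 - 104*j^4 + 71*j^3 - 18*j^2 - 81*j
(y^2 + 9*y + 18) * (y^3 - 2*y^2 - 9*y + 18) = y^5 + 7*y^4 - 9*y^3 - 99*y^2 + 324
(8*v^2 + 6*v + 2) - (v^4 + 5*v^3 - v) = -v^4 - 5*v^3 + 8*v^2 + 7*v + 2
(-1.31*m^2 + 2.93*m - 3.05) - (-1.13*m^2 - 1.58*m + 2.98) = -0.18*m^2 + 4.51*m - 6.03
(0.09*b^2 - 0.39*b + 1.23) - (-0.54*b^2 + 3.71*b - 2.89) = 0.63*b^2 - 4.1*b + 4.12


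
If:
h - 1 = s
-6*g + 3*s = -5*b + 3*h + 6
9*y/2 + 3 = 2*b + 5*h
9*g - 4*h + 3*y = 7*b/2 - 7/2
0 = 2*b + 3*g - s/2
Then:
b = -10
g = -59/6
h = -98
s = -99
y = -114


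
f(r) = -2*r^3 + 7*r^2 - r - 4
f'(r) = -6*r^2 + 14*r - 1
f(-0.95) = 4.98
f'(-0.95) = -19.72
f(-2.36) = 63.64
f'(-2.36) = -67.46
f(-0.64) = 0.03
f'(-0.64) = -12.42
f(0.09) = -4.03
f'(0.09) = 0.21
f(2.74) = 4.67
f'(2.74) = -7.69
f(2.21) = 6.39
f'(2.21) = 0.64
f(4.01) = -24.41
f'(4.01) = -41.34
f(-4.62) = 347.25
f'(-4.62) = -193.75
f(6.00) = -190.00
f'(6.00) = -133.00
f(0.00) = -4.00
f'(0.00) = -1.00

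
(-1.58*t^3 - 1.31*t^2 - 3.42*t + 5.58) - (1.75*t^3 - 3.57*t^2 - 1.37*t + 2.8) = -3.33*t^3 + 2.26*t^2 - 2.05*t + 2.78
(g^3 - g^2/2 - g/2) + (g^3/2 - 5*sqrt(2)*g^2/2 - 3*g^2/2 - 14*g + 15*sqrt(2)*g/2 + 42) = 3*g^3/2 - 5*sqrt(2)*g^2/2 - 2*g^2 - 29*g/2 + 15*sqrt(2)*g/2 + 42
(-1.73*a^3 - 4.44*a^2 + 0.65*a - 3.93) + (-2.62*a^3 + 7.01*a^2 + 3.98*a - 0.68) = -4.35*a^3 + 2.57*a^2 + 4.63*a - 4.61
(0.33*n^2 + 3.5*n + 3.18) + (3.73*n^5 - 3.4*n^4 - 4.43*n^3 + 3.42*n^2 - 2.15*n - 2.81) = 3.73*n^5 - 3.4*n^4 - 4.43*n^3 + 3.75*n^2 + 1.35*n + 0.37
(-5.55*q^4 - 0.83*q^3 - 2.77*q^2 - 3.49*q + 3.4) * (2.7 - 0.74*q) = 4.107*q^5 - 14.3708*q^4 - 0.1912*q^3 - 4.8964*q^2 - 11.939*q + 9.18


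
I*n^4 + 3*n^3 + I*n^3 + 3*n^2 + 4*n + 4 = (n - 2*I)^2*(n + I)*(I*n + I)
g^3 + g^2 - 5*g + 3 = (g - 1)^2*(g + 3)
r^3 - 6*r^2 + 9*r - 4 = (r - 4)*(r - 1)^2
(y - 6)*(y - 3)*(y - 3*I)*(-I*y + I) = -I*y^4 - 3*y^3 + 10*I*y^3 + 30*y^2 - 27*I*y^2 - 81*y + 18*I*y + 54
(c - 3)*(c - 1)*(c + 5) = c^3 + c^2 - 17*c + 15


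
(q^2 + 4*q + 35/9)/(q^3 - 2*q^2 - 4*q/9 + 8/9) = (9*q^2 + 36*q + 35)/(9*q^3 - 18*q^2 - 4*q + 8)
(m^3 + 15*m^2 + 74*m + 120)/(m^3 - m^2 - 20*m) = (m^2 + 11*m + 30)/(m*(m - 5))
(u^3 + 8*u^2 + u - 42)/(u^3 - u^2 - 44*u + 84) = (u + 3)/(u - 6)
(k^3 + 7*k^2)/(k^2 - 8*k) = k*(k + 7)/(k - 8)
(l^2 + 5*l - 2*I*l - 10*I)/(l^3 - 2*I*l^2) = (l + 5)/l^2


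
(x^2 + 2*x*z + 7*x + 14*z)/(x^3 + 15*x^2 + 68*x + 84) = (x + 2*z)/(x^2 + 8*x + 12)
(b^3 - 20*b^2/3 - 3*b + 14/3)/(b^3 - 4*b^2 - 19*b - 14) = (b - 2/3)/(b + 2)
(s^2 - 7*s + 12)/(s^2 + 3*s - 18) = (s - 4)/(s + 6)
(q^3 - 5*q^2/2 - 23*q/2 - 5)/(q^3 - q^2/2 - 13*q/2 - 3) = (q - 5)/(q - 3)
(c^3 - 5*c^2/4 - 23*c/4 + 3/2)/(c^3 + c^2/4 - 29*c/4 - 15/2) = (4*c - 1)/(4*c + 5)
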